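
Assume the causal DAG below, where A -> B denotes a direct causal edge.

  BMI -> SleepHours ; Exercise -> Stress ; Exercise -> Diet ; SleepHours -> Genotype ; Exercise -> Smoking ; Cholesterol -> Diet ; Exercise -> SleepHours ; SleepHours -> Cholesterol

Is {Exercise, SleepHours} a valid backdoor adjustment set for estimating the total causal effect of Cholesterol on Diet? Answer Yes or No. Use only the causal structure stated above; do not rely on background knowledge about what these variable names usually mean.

Yes

Backdoor paths from Cholesterol to Diet (paths whose first edge points into Cholesterol):
  P1: Cholesterol <- SleepHours <- Exercise -> Diet
Condition 1 (no descendant of Cholesterol in the set): holds — descendants of Cholesterol are {Diet}; none are in {Exercise, SleepHours}.
Condition 2 (every backdoor path blocked by {Exercise, SleepHours}):
  P1: blocked at chain node SleepHours ∈ conditioning set.
{Exercise, SleepHours} satisfies the backdoor criterion.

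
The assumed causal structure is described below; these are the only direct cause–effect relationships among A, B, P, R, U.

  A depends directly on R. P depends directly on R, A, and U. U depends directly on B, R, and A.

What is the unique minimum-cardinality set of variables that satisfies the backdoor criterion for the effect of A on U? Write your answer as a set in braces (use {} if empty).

Variables eligible for adjustment (non-descendants of A, excluding A and U): {B, R}.
Backdoor paths from A to U:
  P1: A <- R -> U
  P2: A <- R -> P <- U
The empty set is not sufficient: P1 (A <- R -> U) has no collider blocking it and no conditioned non-collider, so it is open.
Try {R}:
  P1: blocked at fork node R ∈ conditioning set.
  P2: blocked at fork node R ∈ conditioning set.
{R} contains no descendant of A and blocks every backdoor path.
No other singleton works — e.g. {B} leaves P1 open — so {R} is the unique smallest valid adjustment set.

{R}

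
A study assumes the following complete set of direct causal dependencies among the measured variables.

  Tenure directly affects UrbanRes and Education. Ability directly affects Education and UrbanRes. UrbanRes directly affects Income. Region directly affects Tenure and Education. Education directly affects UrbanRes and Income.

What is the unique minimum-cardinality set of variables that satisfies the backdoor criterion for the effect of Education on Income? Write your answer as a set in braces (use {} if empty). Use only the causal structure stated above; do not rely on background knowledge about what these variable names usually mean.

{Ability, Tenure}

Variables eligible for adjustment (non-descendants of Education, excluding Education and Income): {Ability, Region, Tenure}.
Backdoor paths from Education to Income:
  P1: Education <- Region -> Tenure -> UrbanRes -> Income
  P2: Education <- Tenure -> UrbanRes -> Income
  P3: Education <- Ability -> UrbanRes -> Income
The empty set is not sufficient: P1 (Education <- Region -> Tenure -> UrbanRes -> Income) has no collider blocking it and no conditioned non-collider, so it is open.
Try {Ability, Tenure}:
  P1: blocked at chain node Tenure ∈ conditioning set.
  P2: blocked at fork node Tenure ∈ conditioning set.
  P3: blocked at fork node Ability ∈ conditioning set.
{Ability, Tenure} contains no descendant of Education and blocks every backdoor path.
Every element of {Ability, Tenure} is needed (dropping Ability leaves P3 open; dropping Tenure leaves P1 open), so no proper subset is valid.
Among all size-2 subsets of the eligible variables, only {Ability, Tenure} blocks every backdoor path, so it is the unique smallest valid adjustment set.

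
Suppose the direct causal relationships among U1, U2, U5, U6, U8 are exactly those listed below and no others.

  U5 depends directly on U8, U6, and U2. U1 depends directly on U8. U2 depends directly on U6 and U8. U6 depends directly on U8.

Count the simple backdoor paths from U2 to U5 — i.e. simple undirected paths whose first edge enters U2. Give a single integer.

4

A backdoor path from U2 to U5 is any simple undirected path whose first edge points into U2 (i.e. leaves U2 via a parent).
Parents of U2: {U6, U8}.
Enumerating:
  P1: U2 <- U8 -> U6 -> U5
  P2: U2 <- U8 -> U5
  P3: U2 <- U6 <- U8 -> U5
  P4: U2 <- U6 -> U5
That exhausts the simple backdoor paths. Count: 4.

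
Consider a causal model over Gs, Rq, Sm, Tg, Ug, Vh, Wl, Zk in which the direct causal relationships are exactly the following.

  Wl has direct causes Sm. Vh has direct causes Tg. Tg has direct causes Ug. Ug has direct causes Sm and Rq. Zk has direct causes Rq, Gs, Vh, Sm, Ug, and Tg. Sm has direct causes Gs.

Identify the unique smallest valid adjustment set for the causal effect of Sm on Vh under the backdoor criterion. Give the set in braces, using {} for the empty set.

Variables eligible for adjustment (non-descendants of Sm, excluding Sm and Vh): {Gs, Rq}.
Backdoor paths from Sm to Vh:
  P1: Sm <- Gs -> Zk <- Rq -> Ug -> Tg -> Vh
  P2: Sm <- Gs -> Zk <- Ug -> Tg -> Vh
  P3: Sm <- Gs -> Zk <- Tg -> Vh
  P4: Sm <- Gs -> Zk <- Vh
Each backdoor path contains an unconditioned collider, so every path is already blocked with the empty conditioning set:
  P1: blocked at collider Zk (neither it nor any descendant is in the conditioning set).
  P2: blocked at collider Zk (neither it nor any descendant is in the conditioning set).
  P3: blocked at collider Zk (neither it nor any descendant is in the conditioning set).
  P4: blocked at collider Zk (neither it nor any descendant is in the conditioning set).
The empty set is therefore the unique smallest valid set.

{}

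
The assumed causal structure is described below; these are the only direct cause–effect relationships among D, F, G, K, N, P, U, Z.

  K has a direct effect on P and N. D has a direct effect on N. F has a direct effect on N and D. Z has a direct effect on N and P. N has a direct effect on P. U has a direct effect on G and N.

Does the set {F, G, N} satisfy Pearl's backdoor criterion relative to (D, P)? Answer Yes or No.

Backdoor paths from D to P (paths whose first edge points into D):
  P1: D <- F -> N <- Z -> P
  P2: D <- F -> N <- K -> P
  P3: D <- F -> N -> P
Condition 1 (no descendant of D in the set): FAILS — N is a descendant of D.
Condition 2 (every backdoor path blocked by {F, G, N}):
  P1: blocked at fork node F ∈ conditioning set.
  P2: blocked at fork node F ∈ conditioning set.
  P3: blocked at fork node F ∈ conditioning set.
{F, G, N} does not satisfy the backdoor criterion.

No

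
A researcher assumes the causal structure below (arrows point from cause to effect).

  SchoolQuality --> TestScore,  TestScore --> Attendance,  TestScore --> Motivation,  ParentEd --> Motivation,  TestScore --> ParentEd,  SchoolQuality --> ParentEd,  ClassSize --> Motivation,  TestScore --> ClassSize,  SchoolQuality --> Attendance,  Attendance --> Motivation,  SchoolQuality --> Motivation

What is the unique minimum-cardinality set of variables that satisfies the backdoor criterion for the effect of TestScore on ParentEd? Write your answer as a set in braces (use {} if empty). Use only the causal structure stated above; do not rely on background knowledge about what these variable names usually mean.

{SchoolQuality}

Variables eligible for adjustment (non-descendants of TestScore, excluding TestScore and ParentEd): {SchoolQuality}.
Backdoor paths from TestScore to ParentEd:
  P1: TestScore <- SchoolQuality -> Attendance -> Motivation <- ParentEd
  P2: TestScore <- SchoolQuality -> ParentEd
  P3: TestScore <- SchoolQuality -> Motivation <- ParentEd
The empty set is not sufficient: P2 (TestScore <- SchoolQuality -> ParentEd) has no collider blocking it and no conditioned non-collider, so it is open.
Try {SchoolQuality}:
  P1: blocked at fork node SchoolQuality ∈ conditioning set.
  P2: blocked at fork node SchoolQuality ∈ conditioning set.
  P3: blocked at fork node SchoolQuality ∈ conditioning set.
{SchoolQuality} contains no descendant of TestScore and blocks every backdoor path.
{SchoolQuality} is the unique smallest valid adjustment set.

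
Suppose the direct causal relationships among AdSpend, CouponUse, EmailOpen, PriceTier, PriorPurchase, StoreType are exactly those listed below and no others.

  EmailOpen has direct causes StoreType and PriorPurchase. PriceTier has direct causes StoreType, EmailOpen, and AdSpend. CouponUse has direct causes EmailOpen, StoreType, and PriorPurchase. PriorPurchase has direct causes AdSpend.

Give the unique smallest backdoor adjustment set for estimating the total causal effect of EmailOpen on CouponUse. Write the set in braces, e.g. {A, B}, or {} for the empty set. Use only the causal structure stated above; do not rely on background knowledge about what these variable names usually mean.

Variables eligible for adjustment (non-descendants of EmailOpen, excluding EmailOpen and CouponUse): {AdSpend, PriorPurchase, StoreType}.
Backdoor paths from EmailOpen to CouponUse:
  P1: EmailOpen <- StoreType -> PriceTier <- AdSpend -> PriorPurchase -> CouponUse
  P2: EmailOpen <- StoreType -> CouponUse
  P3: EmailOpen <- PriorPurchase <- AdSpend -> PriceTier <- StoreType -> CouponUse
  P4: EmailOpen <- PriorPurchase -> CouponUse
The empty set is not sufficient: P2 (EmailOpen <- StoreType -> CouponUse) has no collider blocking it and no conditioned non-collider, so it is open.
Try {PriorPurchase, StoreType}:
  P1: blocked at fork node StoreType ∈ conditioning set.
  P2: blocked at fork node StoreType ∈ conditioning set.
  P3: blocked at chain node PriorPurchase ∈ conditioning set.
  P4: blocked at fork node PriorPurchase ∈ conditioning set.
{PriorPurchase, StoreType} contains no descendant of EmailOpen and blocks every backdoor path.
Every element of {PriorPurchase, StoreType} is needed (dropping PriorPurchase leaves P4 open; dropping StoreType leaves P2 open), so no proper subset is valid.
Among all size-2 subsets of the eligible variables, only {PriorPurchase, StoreType} blocks every backdoor path, so it is the unique smallest valid adjustment set.

{PriorPurchase, StoreType}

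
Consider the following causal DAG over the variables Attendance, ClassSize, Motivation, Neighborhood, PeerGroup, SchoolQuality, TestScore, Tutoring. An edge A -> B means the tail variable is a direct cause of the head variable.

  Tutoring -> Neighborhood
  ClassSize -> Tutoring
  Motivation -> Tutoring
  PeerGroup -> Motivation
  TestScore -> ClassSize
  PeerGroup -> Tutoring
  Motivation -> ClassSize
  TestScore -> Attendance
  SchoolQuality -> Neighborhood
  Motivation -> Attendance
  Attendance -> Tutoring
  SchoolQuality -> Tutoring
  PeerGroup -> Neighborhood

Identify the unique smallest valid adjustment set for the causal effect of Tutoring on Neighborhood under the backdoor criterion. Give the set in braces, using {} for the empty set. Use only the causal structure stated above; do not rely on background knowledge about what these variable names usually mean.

{PeerGroup, SchoolQuality}

Variables eligible for adjustment (non-descendants of Tutoring, excluding Tutoring and Neighborhood): {Attendance, ClassSize, Motivation, PeerGroup, SchoolQuality, TestScore}.
Backdoor paths from Tutoring to Neighborhood:
  P1: Tutoring <- SchoolQuality -> Neighborhood
  P2: Tutoring <- PeerGroup -> Neighborhood
  P3: Tutoring <- Motivation <- PeerGroup -> Neighborhood
  P4: Tutoring <- ClassSize <- TestScore -> Attendance <- Motivation <- PeerGroup -> Neighborhood
  P5: Tutoring <- ClassSize <- Motivation <- PeerGroup -> Neighborhood
  P6: Tutoring <- Attendance <- TestScore -> ClassSize <- Motivation <- PeerGroup -> Neighborhood
  P7: Tutoring <- Attendance <- Motivation <- PeerGroup -> Neighborhood
The empty set is not sufficient: P1 (Tutoring <- SchoolQuality -> Neighborhood) has no collider blocking it and no conditioned non-collider, so it is open.
Try {PeerGroup, SchoolQuality}:
  P1: blocked at fork node SchoolQuality ∈ conditioning set.
  P2: blocked at fork node PeerGroup ∈ conditioning set.
  P3: blocked at fork node PeerGroup ∈ conditioning set.
  P4: blocked at collider Attendance (neither it nor any descendant is in the conditioning set).
  P5: blocked at fork node PeerGroup ∈ conditioning set.
  P6: blocked at collider ClassSize (neither it nor any descendant is in the conditioning set).
  P7: blocked at fork node PeerGroup ∈ conditioning set.
{PeerGroup, SchoolQuality} contains no descendant of Tutoring and blocks every backdoor path.
Every element of {PeerGroup, SchoolQuality} is needed (dropping PeerGroup leaves P2 open; dropping SchoolQuality leaves P1 open), so no proper subset is valid.
Among all size-2 subsets of the eligible variables, only {PeerGroup, SchoolQuality} blocks every backdoor path, so it is the unique smallest valid adjustment set.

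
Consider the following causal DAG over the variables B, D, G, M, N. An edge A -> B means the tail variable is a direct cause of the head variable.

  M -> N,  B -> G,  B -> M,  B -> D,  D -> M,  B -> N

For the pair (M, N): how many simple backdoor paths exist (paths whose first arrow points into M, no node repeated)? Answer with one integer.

2

A backdoor path from M to N is any simple undirected path whose first edge points into M (i.e. leaves M via a parent).
Parents of M: {B, D}.
Enumerating:
  P1: M <- B -> N
  P2: M <- D <- B -> N
That exhausts the simple backdoor paths. Count: 2.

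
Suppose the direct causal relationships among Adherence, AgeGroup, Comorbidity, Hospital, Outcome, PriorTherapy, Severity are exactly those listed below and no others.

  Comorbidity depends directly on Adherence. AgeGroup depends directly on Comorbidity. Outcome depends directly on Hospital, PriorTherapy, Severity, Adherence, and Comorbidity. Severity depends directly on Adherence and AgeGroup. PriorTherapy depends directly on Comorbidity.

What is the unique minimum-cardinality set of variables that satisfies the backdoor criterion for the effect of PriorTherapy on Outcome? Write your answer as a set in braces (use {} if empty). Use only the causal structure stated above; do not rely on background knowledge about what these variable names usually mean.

Variables eligible for adjustment (non-descendants of PriorTherapy, excluding PriorTherapy and Outcome): {Adherence, AgeGroup, Comorbidity, Hospital, Severity}.
Backdoor paths from PriorTherapy to Outcome:
  P1: PriorTherapy <- Comorbidity <- Adherence -> Severity -> Outcome
  P2: PriorTherapy <- Comorbidity <- Adherence -> Outcome
  P3: PriorTherapy <- Comorbidity -> AgeGroup -> Severity <- Adherence -> Outcome
  P4: PriorTherapy <- Comorbidity -> AgeGroup -> Severity -> Outcome
  P5: PriorTherapy <- Comorbidity -> Outcome
The empty set is not sufficient: P1 (PriorTherapy <- Comorbidity <- Adherence -> Severity -> Outcome) has no collider blocking it and no conditioned non-collider, so it is open.
Try {Comorbidity}:
  P1: blocked at chain node Comorbidity ∈ conditioning set.
  P2: blocked at chain node Comorbidity ∈ conditioning set.
  P3: blocked at fork node Comorbidity ∈ conditioning set.
  P4: blocked at fork node Comorbidity ∈ conditioning set.
  P5: blocked at fork node Comorbidity ∈ conditioning set.
{Comorbidity} contains no descendant of PriorTherapy and blocks every backdoor path.
No other singleton works — e.g. {Adherence} leaves P4 open — so {Comorbidity} is the unique smallest valid adjustment set.

{Comorbidity}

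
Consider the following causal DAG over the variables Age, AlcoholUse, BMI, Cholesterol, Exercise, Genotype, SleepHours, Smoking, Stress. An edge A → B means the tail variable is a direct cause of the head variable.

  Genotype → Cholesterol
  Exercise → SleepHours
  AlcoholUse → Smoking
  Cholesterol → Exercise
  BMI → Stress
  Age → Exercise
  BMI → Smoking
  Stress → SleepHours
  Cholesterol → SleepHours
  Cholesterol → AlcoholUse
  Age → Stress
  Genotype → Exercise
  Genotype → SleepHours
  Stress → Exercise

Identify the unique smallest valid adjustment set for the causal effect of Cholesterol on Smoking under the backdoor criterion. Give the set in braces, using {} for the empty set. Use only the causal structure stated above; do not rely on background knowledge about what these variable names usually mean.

{}

Variables eligible for adjustment (non-descendants of Cholesterol, excluding Cholesterol and Smoking): {Age, BMI, Genotype, Stress}.
Backdoor paths from Cholesterol to Smoking:
  P1: Cholesterol <- Genotype -> Exercise <- Age -> Stress <- BMI -> Smoking
  P2: Cholesterol <- Genotype -> Exercise <- Stress <- BMI -> Smoking
  P3: Cholesterol <- Genotype -> Exercise -> SleepHours <- Stress <- BMI -> Smoking
  P4: Cholesterol <- Genotype -> SleepHours <- Stress <- BMI -> Smoking
  P5: Cholesterol <- Genotype -> SleepHours <- Exercise <- Age -> Stress <- BMI -> Smoking
  P6: Cholesterol <- Genotype -> SleepHours <- Exercise <- Stress <- BMI -> Smoking
Each backdoor path contains an unconditioned collider, so every path is already blocked with the empty conditioning set:
  P1: blocked at collider Exercise (neither it nor any descendant is in the conditioning set).
  P2: blocked at collider Exercise (neither it nor any descendant is in the conditioning set).
  P3: blocked at collider SleepHours (neither it nor any descendant is in the conditioning set).
  P4: blocked at collider SleepHours (neither it nor any descendant is in the conditioning set).
  P5: blocked at collider SleepHours (neither it nor any descendant is in the conditioning set).
  P6: blocked at collider SleepHours (neither it nor any descendant is in the conditioning set).
The empty set is therefore the unique smallest valid set.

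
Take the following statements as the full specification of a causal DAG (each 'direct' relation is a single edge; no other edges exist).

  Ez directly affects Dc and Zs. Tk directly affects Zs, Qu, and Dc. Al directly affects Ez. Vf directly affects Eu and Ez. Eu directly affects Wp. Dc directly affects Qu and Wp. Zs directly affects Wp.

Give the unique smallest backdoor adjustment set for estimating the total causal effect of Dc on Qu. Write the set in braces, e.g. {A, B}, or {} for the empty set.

{Tk}

Variables eligible for adjustment (non-descendants of Dc, excluding Dc and Qu): {Al, Eu, Ez, Tk, Vf, Zs}.
Backdoor paths from Dc to Qu:
  P1: Dc <- Tk -> Qu
  P2: Dc <- Ez <- Vf -> Eu -> Wp <- Zs <- Tk -> Qu
  P3: Dc <- Ez -> Zs <- Tk -> Qu
The empty set is not sufficient: P1 (Dc <- Tk -> Qu) has no collider blocking it and no conditioned non-collider, so it is open.
Try {Tk}:
  P1: blocked at fork node Tk ∈ conditioning set.
  P2: blocked at collider Wp (neither it nor any descendant is in the conditioning set).
  P3: blocked at collider Zs (neither it nor any descendant is in the conditioning set).
{Tk} contains no descendant of Dc and blocks every backdoor path.
No other singleton works — e.g. {Al} leaves P1 open — so {Tk} is the unique smallest valid adjustment set.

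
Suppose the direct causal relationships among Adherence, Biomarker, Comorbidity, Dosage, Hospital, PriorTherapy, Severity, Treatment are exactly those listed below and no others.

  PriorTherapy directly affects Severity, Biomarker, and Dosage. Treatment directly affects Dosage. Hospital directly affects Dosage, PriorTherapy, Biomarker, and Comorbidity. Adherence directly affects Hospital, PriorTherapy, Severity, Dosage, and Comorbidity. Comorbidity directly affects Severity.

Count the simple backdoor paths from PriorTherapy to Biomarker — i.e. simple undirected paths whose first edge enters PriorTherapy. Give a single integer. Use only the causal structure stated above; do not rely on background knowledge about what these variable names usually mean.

5

A backdoor path from PriorTherapy to Biomarker is any simple undirected path whose first edge points into PriorTherapy (i.e. leaves PriorTherapy via a parent).
Parents of PriorTherapy: {Adherence, Hospital}.
Enumerating:
  P1: PriorTherapy <- Adherence -> Hospital -> Biomarker
  P2: PriorTherapy <- Adherence -> Comorbidity <- Hospital -> Biomarker
  P3: PriorTherapy <- Adherence -> Dosage <- Hospital -> Biomarker
  P4: PriorTherapy <- Adherence -> Severity <- Comorbidity <- Hospital -> Biomarker
  P5: PriorTherapy <- Hospital -> Biomarker
That exhausts the simple backdoor paths. Count: 5.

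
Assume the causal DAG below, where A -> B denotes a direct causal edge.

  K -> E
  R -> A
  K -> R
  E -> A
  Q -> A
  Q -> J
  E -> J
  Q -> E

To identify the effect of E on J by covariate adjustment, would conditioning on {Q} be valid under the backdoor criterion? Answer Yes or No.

Yes

Backdoor paths from E to J (paths whose first edge points into E):
  P1: E <- Q -> J
  P2: E <- K -> R -> A <- Q -> J
Condition 1 (no descendant of E in the set): holds — descendants of E are {A, J}; none are in {Q}.
Condition 2 (every backdoor path blocked by {Q}):
  P1: blocked at fork node Q ∈ conditioning set.
  P2: blocked at collider A (neither it nor any descendant is in the conditioning set).
{Q} satisfies the backdoor criterion.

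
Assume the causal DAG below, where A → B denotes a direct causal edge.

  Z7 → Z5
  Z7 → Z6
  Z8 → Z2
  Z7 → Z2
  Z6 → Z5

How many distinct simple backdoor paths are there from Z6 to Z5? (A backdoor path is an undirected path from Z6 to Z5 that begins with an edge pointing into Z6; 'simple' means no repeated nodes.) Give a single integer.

1

A backdoor path from Z6 to Z5 is any simple undirected path whose first edge points into Z6 (i.e. leaves Z6 via a parent).
Parents of Z6: {Z7}.
Enumerating:
  P1: Z6 <- Z7 -> Z5
That exhausts the simple backdoor paths. Count: 1.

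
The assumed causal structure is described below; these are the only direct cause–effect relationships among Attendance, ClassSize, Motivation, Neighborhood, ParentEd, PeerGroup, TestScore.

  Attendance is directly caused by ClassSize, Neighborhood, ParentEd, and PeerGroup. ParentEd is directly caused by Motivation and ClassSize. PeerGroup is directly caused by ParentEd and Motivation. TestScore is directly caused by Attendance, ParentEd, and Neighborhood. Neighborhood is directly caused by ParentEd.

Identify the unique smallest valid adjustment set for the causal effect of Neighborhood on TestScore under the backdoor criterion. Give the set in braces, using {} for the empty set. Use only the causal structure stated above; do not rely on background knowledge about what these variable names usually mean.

{ParentEd}

Variables eligible for adjustment (non-descendants of Neighborhood, excluding Neighborhood and TestScore): {ClassSize, Motivation, ParentEd, PeerGroup}.
Backdoor paths from Neighborhood to TestScore:
  P1: Neighborhood <- ParentEd <- ClassSize -> Attendance -> TestScore
  P2: Neighborhood <- ParentEd <- Motivation -> PeerGroup -> Attendance -> TestScore
  P3: Neighborhood <- ParentEd -> PeerGroup -> Attendance -> TestScore
  P4: Neighborhood <- ParentEd -> Attendance -> TestScore
  P5: Neighborhood <- ParentEd -> TestScore
The empty set is not sufficient: P1 (Neighborhood <- ParentEd <- ClassSize -> Attendance -> TestScore) has no collider blocking it and no conditioned non-collider, so it is open.
Try {ParentEd}:
  P1: blocked at chain node ParentEd ∈ conditioning set.
  P2: blocked at chain node ParentEd ∈ conditioning set.
  P3: blocked at fork node ParentEd ∈ conditioning set.
  P4: blocked at fork node ParentEd ∈ conditioning set.
  P5: blocked at fork node ParentEd ∈ conditioning set.
{ParentEd} contains no descendant of Neighborhood and blocks every backdoor path.
No other singleton works — e.g. {ClassSize} leaves P2 open — so {ParentEd} is the unique smallest valid adjustment set.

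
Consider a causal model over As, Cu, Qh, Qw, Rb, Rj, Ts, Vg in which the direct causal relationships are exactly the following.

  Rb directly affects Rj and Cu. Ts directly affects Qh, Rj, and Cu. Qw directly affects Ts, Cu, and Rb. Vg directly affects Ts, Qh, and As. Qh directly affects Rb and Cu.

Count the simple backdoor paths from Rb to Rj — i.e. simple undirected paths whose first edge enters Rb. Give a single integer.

A backdoor path from Rb to Rj is any simple undirected path whose first edge points into Rb (i.e. leaves Rb via a parent).
Parents of Rb: {Qh, Qw}.
Enumerating:
  P1: Rb <- Qw -> Ts -> Rj
  P2: Rb <- Qw -> Cu <- Ts -> Rj
  P3: Rb <- Qw -> Cu <- Qh <- Vg -> Ts -> Rj
  P4: Rb <- Qw -> Cu <- Qh <- Ts -> Rj
  P5: Rb <- Qh <- Vg -> Ts -> Rj
  P6: Rb <- Qh <- Ts -> Rj
  P7: Rb <- Qh -> Cu <- Qw -> Ts -> Rj
  P8: Rb <- Qh -> Cu <- Ts -> Rj
That exhausts the simple backdoor paths. Count: 8.

8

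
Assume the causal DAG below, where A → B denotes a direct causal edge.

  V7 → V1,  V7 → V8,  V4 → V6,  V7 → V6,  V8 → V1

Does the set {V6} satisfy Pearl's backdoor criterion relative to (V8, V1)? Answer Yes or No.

Backdoor paths from V8 to V1 (paths whose first edge points into V8):
  P1: V8 <- V7 -> V1
Condition 1 (no descendant of V8 in the set): holds — descendants of V8 are {V1}; none are in {V6}.
Condition 2 (every backdoor path blocked by {V6}):
  P1: open — no interior node is in the conditioning set.
{V6} does not satisfy the backdoor criterion.

No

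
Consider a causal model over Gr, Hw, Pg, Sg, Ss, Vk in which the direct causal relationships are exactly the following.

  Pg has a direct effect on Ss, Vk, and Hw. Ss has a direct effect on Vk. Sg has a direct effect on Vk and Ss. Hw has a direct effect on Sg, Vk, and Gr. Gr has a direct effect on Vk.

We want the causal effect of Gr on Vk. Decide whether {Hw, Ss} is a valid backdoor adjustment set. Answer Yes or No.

Backdoor paths from Gr to Vk (paths whose first edge points into Gr):
  P1: Gr <- Hw <- Pg -> Ss <- Sg -> Vk
  P2: Gr <- Hw <- Pg -> Ss -> Vk
  P3: Gr <- Hw <- Pg -> Vk
  P4: Gr <- Hw -> Sg -> Ss <- Pg -> Vk
  P5: Gr <- Hw -> Sg -> Ss -> Vk
  P6: Gr <- Hw -> Sg -> Vk
  P7: Gr <- Hw -> Vk
Condition 1 (no descendant of Gr in the set): holds — descendants of Gr are {Vk}; none are in {Hw, Ss}.
Condition 2 (every backdoor path blocked by {Hw, Ss}):
  P1: blocked at chain node Hw ∈ conditioning set.
  P2: blocked at chain node Hw ∈ conditioning set.
  P3: blocked at chain node Hw ∈ conditioning set.
  P4: blocked at fork node Hw ∈ conditioning set.
  P5: blocked at fork node Hw ∈ conditioning set.
  P6: blocked at fork node Hw ∈ conditioning set.
  P7: blocked at fork node Hw ∈ conditioning set.
{Hw, Ss} satisfies the backdoor criterion.

Yes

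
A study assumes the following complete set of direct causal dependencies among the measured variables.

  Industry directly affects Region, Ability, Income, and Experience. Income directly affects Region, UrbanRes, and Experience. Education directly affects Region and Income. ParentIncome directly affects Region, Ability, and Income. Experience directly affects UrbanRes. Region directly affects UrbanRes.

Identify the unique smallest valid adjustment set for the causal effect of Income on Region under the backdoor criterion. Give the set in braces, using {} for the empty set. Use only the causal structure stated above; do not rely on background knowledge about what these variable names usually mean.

Variables eligible for adjustment (non-descendants of Income, excluding Income and Region): {Ability, Education, Industry, ParentIncome}.
Backdoor paths from Income to Region:
  P1: Income <- Education -> Region
  P2: Income <- ParentIncome -> Ability <- Industry -> Experience -> UrbanRes <- Region
  P3: Income <- ParentIncome -> Ability <- Industry -> Region
  P4: Income <- ParentIncome -> Region
  P5: Income <- Industry -> Experience -> UrbanRes <- Region
  P6: Income <- Industry -> Ability <- ParentIncome -> Region
  P7: Income <- Industry -> Region
The empty set is not sufficient: P1 (Income <- Education -> Region) has no collider blocking it and no conditioned non-collider, so it is open.
Try {Education, Industry, ParentIncome}:
  P1: blocked at fork node Education ∈ conditioning set.
  P2: blocked at fork node ParentIncome ∈ conditioning set.
  P3: blocked at fork node ParentIncome ∈ conditioning set.
  P4: blocked at fork node ParentIncome ∈ conditioning set.
  P5: blocked at fork node Industry ∈ conditioning set.
  P6: blocked at fork node Industry ∈ conditioning set.
  P7: blocked at fork node Industry ∈ conditioning set.
{Education, Industry, ParentIncome} contains no descendant of Income and blocks every backdoor path.
Every element of {Education, Industry, ParentIncome} is needed (dropping Education leaves P1 open; dropping Industry leaves P7 open; dropping ParentIncome leaves P4 open), so no proper subset is valid.
Among all size-3 subsets of the eligible variables, only {Education, Industry, ParentIncome} blocks every backdoor path, so it is the unique smallest valid adjustment set.

{Education, Industry, ParentIncome}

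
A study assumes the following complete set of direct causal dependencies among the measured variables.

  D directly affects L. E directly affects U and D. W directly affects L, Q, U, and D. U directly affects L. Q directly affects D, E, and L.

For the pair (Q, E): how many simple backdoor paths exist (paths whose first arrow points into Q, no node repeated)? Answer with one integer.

A backdoor path from Q to E is any simple undirected path whose first edge points into Q (i.e. leaves Q via a parent).
Parents of Q: {W}.
Enumerating:
  P1: Q <- W -> D <- E
  P2: Q <- W -> D -> L <- U <- E
  P3: Q <- W -> U <- E
  P4: Q <- W -> U -> L <- D <- E
  P5: Q <- W -> L <- D <- E
  P6: Q <- W -> L <- U <- E
That exhausts the simple backdoor paths. Count: 6.

6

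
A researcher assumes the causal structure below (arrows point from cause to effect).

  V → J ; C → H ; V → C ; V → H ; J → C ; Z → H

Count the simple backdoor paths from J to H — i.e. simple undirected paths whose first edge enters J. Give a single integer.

2

A backdoor path from J to H is any simple undirected path whose first edge points into J (i.e. leaves J via a parent).
Parents of J: {V}.
Enumerating:
  P1: J <- V -> C -> H
  P2: J <- V -> H
That exhausts the simple backdoor paths. Count: 2.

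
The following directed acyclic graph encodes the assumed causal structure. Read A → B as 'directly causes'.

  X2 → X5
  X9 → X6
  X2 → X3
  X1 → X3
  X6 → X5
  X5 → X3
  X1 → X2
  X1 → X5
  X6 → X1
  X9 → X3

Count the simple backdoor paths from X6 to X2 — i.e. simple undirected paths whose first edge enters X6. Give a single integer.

5

A backdoor path from X6 to X2 is any simple undirected path whose first edge points into X6 (i.e. leaves X6 via a parent).
Parents of X6: {X9}.
Enumerating:
  P1: X6 <- X9 -> X3 <- X1 -> X2
  P2: X6 <- X9 -> X3 <- X1 -> X5 <- X2
  P3: X6 <- X9 -> X3 <- X2
  P4: X6 <- X9 -> X3 <- X5 <- X1 -> X2
  P5: X6 <- X9 -> X3 <- X5 <- X2
That exhausts the simple backdoor paths. Count: 5.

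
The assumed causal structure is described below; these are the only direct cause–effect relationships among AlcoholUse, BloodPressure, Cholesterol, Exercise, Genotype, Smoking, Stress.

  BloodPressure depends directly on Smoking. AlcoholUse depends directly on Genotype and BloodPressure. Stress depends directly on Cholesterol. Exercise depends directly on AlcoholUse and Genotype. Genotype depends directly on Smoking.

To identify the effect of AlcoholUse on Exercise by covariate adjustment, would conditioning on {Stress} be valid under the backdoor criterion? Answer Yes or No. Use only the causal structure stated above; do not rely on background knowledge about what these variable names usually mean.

Backdoor paths from AlcoholUse to Exercise (paths whose first edge points into AlcoholUse):
  P1: AlcoholUse <- BloodPressure <- Smoking -> Genotype -> Exercise
  P2: AlcoholUse <- Genotype -> Exercise
Condition 1 (no descendant of AlcoholUse in the set): holds — descendants of AlcoholUse are {Exercise}; none are in {Stress}.
Condition 2 (every backdoor path blocked by {Stress}):
  P1: open — no interior node is in the conditioning set.
  P2: open — no interior node is in the conditioning set.
{Stress} does not satisfy the backdoor criterion.

No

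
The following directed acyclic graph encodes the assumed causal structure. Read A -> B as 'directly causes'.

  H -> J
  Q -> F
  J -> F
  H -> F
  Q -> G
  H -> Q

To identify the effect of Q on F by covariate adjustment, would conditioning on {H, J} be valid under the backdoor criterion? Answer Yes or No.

Yes

Backdoor paths from Q to F (paths whose first edge points into Q):
  P1: Q <- H -> J -> F
  P2: Q <- H -> F
Condition 1 (no descendant of Q in the set): holds — descendants of Q are {F, G}; none are in {H, J}.
Condition 2 (every backdoor path blocked by {H, J}):
  P1: blocked at fork node H ∈ conditioning set.
  P2: blocked at fork node H ∈ conditioning set.
{H, J} satisfies the backdoor criterion.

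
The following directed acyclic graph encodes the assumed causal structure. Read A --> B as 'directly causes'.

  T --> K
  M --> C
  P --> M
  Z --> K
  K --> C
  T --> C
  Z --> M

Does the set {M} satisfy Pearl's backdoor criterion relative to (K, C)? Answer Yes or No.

Backdoor paths from K to C (paths whose first edge points into K):
  P1: K <- T -> C
  P2: K <- Z -> M -> C
Condition 1 (no descendant of K in the set): holds — descendants of K are {C}; none are in {M}.
Condition 2 (every backdoor path blocked by {M}):
  P1: open — no interior node is in the conditioning set.
  P2: blocked at chain node M ∈ conditioning set.
{M} does not satisfy the backdoor criterion.

No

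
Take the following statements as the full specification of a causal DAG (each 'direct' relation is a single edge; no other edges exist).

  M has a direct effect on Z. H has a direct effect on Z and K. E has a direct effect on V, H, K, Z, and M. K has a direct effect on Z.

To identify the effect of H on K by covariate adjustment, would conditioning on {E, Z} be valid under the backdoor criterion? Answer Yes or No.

No

Backdoor paths from H to K (paths whose first edge points into H):
  P1: H <- E -> K
  P2: H <- E -> M -> Z <- K
  P3: H <- E -> Z <- K
Condition 1 (no descendant of H in the set): FAILS — Z is a descendant of H.
Condition 2 (every backdoor path blocked by {E, Z}):
  P1: blocked at fork node E ∈ conditioning set.
  P2: blocked at fork node E ∈ conditioning set.
  P3: blocked at fork node E ∈ conditioning set.
{E, Z} does not satisfy the backdoor criterion.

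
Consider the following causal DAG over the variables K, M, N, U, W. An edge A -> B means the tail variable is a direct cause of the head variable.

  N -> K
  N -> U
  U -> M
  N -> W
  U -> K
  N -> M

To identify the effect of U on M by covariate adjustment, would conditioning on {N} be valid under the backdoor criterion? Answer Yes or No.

Yes

Backdoor paths from U to M (paths whose first edge points into U):
  P1: U <- N -> M
Condition 1 (no descendant of U in the set): holds — descendants of U are {K, M}; none are in {N}.
Condition 2 (every backdoor path blocked by {N}):
  P1: blocked at fork node N ∈ conditioning set.
{N} satisfies the backdoor criterion.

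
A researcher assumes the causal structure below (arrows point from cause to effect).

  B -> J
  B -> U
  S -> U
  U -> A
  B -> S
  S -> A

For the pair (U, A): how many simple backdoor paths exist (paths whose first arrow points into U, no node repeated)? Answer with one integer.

A backdoor path from U to A is any simple undirected path whose first edge points into U (i.e. leaves U via a parent).
Parents of U: {B, S}.
Enumerating:
  P1: U <- B -> S -> A
  P2: U <- S -> A
That exhausts the simple backdoor paths. Count: 2.

2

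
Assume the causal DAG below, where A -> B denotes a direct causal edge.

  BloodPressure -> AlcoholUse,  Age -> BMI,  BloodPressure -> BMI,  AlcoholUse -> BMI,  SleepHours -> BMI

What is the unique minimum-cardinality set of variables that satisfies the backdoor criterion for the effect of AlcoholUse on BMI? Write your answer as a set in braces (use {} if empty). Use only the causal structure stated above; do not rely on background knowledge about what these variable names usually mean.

Variables eligible for adjustment (non-descendants of AlcoholUse, excluding AlcoholUse and BMI): {Age, BloodPressure, SleepHours}.
Backdoor paths from AlcoholUse to BMI:
  P1: AlcoholUse <- BloodPressure -> BMI
The empty set is not sufficient: P1 (AlcoholUse <- BloodPressure -> BMI) has no collider blocking it and no conditioned non-collider, so it is open.
Try {BloodPressure}:
  P1: blocked at fork node BloodPressure ∈ conditioning set.
{BloodPressure} contains no descendant of AlcoholUse and blocks every backdoor path.
No other singleton works — e.g. {Age} leaves P1 open — so {BloodPressure} is the unique smallest valid adjustment set.

{BloodPressure}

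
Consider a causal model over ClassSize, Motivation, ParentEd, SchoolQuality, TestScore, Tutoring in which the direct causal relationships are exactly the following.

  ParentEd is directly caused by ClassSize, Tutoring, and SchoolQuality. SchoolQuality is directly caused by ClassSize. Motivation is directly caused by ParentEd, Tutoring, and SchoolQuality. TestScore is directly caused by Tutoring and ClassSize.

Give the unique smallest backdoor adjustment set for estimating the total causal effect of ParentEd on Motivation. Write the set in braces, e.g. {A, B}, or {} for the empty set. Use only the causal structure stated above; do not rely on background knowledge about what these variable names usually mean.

{SchoolQuality, Tutoring}

Variables eligible for adjustment (non-descendants of ParentEd, excluding ParentEd and Motivation): {ClassSize, SchoolQuality, TestScore, Tutoring}.
Backdoor paths from ParentEd to Motivation:
  P1: ParentEd <- Tutoring -> TestScore <- ClassSize -> SchoolQuality -> Motivation
  P2: ParentEd <- Tutoring -> Motivation
  P3: ParentEd <- ClassSize -> SchoolQuality -> Motivation
  P4: ParentEd <- ClassSize -> TestScore <- Tutoring -> Motivation
  P5: ParentEd <- SchoolQuality <- ClassSize -> TestScore <- Tutoring -> Motivation
  P6: ParentEd <- SchoolQuality -> Motivation
The empty set is not sufficient: P2 (ParentEd <- Tutoring -> Motivation) has no collider blocking it and no conditioned non-collider, so it is open.
Try {SchoolQuality, Tutoring}:
  P1: blocked at fork node Tutoring ∈ conditioning set.
  P2: blocked at fork node Tutoring ∈ conditioning set.
  P3: blocked at chain node SchoolQuality ∈ conditioning set.
  P4: blocked at collider TestScore (neither it nor any descendant is in the conditioning set).
  P5: blocked at chain node SchoolQuality ∈ conditioning set.
  P6: blocked at fork node SchoolQuality ∈ conditioning set.
{SchoolQuality, Tutoring} contains no descendant of ParentEd and blocks every backdoor path.
Every element of {SchoolQuality, Tutoring} is needed (dropping SchoolQuality leaves P3 open; dropping Tutoring leaves P2 open), so no proper subset is valid.
Among all size-2 subsets of the eligible variables, only {SchoolQuality, Tutoring} blocks every backdoor path, so it is the unique smallest valid adjustment set.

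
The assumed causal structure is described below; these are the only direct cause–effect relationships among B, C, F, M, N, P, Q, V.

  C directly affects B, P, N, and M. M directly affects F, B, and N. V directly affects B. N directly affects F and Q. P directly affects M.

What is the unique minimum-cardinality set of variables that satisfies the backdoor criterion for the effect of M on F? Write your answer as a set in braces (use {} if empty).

Variables eligible for adjustment (non-descendants of M, excluding M and F): {C, P, V}.
Backdoor paths from M to F:
  P1: M <- C -> N -> F
  P2: M <- P <- C -> N -> F
The empty set is not sufficient: P1 (M <- C -> N -> F) has no collider blocking it and no conditioned non-collider, so it is open.
Try {C}:
  P1: blocked at fork node C ∈ conditioning set.
  P2: blocked at fork node C ∈ conditioning set.
{C} contains no descendant of M and blocks every backdoor path.
No other singleton works — e.g. {P} leaves P1 open — so {C} is the unique smallest valid adjustment set.

{C}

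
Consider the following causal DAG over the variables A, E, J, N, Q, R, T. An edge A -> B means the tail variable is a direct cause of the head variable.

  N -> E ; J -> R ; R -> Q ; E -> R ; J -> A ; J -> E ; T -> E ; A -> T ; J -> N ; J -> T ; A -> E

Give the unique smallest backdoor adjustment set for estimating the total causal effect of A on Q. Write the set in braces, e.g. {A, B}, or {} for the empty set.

Variables eligible for adjustment (non-descendants of A, excluding A and Q): {J, N}.
Backdoor paths from A to Q:
  P1: A <- J -> N -> E -> R -> Q
  P2: A <- J -> T -> E -> R -> Q
  P3: A <- J -> E -> R -> Q
  P4: A <- J -> R -> Q
The empty set is not sufficient: P1 (A <- J -> N -> E -> R -> Q) has no collider blocking it and no conditioned non-collider, so it is open.
Try {J}:
  P1: blocked at fork node J ∈ conditioning set.
  P2: blocked at fork node J ∈ conditioning set.
  P3: blocked at fork node J ∈ conditioning set.
  P4: blocked at fork node J ∈ conditioning set.
{J} contains no descendant of A and blocks every backdoor path.
No other singleton works — e.g. {N} leaves P2 open — so {J} is the unique smallest valid adjustment set.

{J}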